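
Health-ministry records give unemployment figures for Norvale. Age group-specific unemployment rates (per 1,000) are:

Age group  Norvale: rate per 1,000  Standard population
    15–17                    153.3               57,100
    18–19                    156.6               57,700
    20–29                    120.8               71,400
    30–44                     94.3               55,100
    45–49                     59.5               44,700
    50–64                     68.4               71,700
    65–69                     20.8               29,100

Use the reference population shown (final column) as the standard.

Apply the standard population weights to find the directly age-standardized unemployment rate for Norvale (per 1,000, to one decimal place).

Standard total = 386,800; weights = 0.1476, 0.1492, 0.1846, 0.1425, 0.1156, 0.1854, 0.0752.
Standardized rate: 0.1476×153.3 + 0.1492×156.6 + 0.1846×120.8 + 0.1425×94.3 + 0.1156×59.5 + 0.1854×68.4 + 0.0752×20.8 = 102.8426 per 1,000.

102.8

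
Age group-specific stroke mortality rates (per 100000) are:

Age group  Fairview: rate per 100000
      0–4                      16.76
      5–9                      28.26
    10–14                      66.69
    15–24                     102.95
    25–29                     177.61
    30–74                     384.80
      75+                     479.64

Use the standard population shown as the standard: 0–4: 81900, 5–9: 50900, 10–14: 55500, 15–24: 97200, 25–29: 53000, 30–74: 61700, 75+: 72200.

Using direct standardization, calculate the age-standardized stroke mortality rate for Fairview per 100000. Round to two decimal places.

178.46

Standard total = 472400; weights = 0.1734, 0.1077, 0.1175, 0.2058, 0.1122, 0.1306, 0.1528.
Standardized rate: 0.1734×16.76 + 0.1077×28.26 + 0.1175×66.69 + 0.2058×102.95 + 0.1122×177.61 + 0.1306×384.80 + 0.1528×479.64 = 178.4602 per 100000.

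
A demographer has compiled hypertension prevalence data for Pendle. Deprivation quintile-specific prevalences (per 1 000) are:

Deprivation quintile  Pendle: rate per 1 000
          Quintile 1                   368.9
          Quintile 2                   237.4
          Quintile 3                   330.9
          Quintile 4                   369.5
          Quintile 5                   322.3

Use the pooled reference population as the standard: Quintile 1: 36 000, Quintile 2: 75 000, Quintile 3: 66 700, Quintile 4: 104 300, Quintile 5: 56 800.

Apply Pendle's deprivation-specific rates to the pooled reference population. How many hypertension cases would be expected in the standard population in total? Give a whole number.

Expected hypertension cases = Σ (standard pop × deprivation-specific rate ÷ 1 000)
= 36 000×368.9/1 000 + 75 000×237.4/1 000 + 66 700×330.9/1 000 + 104 300×369.5/1 000 + 56 800×322.3/1 000
= 13280.40 + 17805.00 + 22071.03 + 38538.85 + 18306.64 = 110001.92.

110002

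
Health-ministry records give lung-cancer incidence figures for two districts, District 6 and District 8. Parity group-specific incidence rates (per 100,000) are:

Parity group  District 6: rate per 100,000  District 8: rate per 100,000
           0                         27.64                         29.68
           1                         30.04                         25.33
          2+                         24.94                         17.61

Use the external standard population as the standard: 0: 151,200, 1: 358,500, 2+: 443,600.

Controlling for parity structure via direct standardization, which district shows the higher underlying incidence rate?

District 6

Standard total = 953,300; weights = 0.1586, 0.3761, 0.4653.
District 6: 0.1586×27.64 + 0.3761×30.04 + 0.4653×24.94 = 27.2862 per 100,000.
District 8: 0.1586×29.68 + 0.3761×25.33 + 0.4653×17.61 = 22.4276 per 100,000.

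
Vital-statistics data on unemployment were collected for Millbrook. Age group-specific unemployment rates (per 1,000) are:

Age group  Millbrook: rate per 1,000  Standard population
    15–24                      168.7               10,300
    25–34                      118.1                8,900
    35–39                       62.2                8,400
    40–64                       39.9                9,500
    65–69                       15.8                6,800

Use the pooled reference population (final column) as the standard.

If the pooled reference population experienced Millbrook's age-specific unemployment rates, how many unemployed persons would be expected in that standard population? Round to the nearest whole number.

3798

Expected unemployed persons = Σ (standard pop × age-specific rate ÷ 1,000)
= 10,300×168.7/1,000 + 8,900×118.1/1,000 + 8,400×62.2/1,000 + 9,500×39.9/1,000 + 6,800×15.8/1,000
= 1737.61 + 1051.09 + 522.48 + 379.05 + 107.44 = 3797.67.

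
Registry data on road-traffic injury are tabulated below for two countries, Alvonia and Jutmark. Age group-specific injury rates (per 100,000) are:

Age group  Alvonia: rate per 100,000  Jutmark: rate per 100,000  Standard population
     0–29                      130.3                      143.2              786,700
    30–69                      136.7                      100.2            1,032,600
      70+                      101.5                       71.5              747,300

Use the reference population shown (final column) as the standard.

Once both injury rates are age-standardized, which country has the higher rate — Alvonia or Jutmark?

Standard total = 2,566,600; weights = 0.3065, 0.4023, 0.2912.
Alvonia: 0.3065×130.3 + 0.4023×136.7 + 0.2912×101.5 = 124.4894 per 100,000.
Jutmark: 0.3065×143.2 + 0.4023×100.2 + 0.2912×71.5 = 105.0237 per 100,000.

Alvonia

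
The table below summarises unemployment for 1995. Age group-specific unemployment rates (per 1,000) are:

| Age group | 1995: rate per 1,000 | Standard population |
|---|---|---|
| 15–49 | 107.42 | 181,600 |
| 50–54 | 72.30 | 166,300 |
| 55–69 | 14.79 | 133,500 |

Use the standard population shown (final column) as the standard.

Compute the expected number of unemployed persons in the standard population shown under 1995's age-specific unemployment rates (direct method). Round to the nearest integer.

33505

Expected unemployed persons = Σ (standard pop × age-specific rate ÷ 1,000)
= 181,600×107.42/1,000 + 166,300×72.30/1,000 + 133,500×14.79/1,000
= 19507.47 + 12023.49 + 1974.46 = 33505.43.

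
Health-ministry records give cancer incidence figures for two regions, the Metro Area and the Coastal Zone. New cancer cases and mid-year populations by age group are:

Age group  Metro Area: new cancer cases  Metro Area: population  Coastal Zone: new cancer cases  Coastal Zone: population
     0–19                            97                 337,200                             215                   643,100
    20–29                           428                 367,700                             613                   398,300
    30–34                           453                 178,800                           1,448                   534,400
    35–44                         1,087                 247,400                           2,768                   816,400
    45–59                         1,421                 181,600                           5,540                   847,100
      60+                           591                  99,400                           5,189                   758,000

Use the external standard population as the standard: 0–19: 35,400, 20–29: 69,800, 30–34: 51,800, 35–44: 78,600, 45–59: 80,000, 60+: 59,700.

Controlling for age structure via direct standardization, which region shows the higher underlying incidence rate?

Metro Area

Age-specific rates per 100,000 for the Metro Area: 28.77, 116.40, 253.36, 439.37, 782.49, 594.57.
For the Coastal Zone: 33.43, 153.90, 270.96, 339.05, 654.00, 684.56.
Standard total = 375,300; weights = 0.0943, 0.1860, 0.1380, 0.2094, 0.2132, 0.1591.
The Metro Area: 0.0943×28.77 + 0.1860×116.40 + 0.1380×253.36 + 0.2094×439.37 + 0.2132×782.49 + 0.1591×594.57 = 412.7260 per 100,000.
The Coastal Zone: 0.0943×33.43 + 0.1860×153.90 + 0.1380×270.96 + 0.2094×339.05 + 0.2132×654.00 + 0.1591×684.56 = 388.4868 per 100,000.
The crude rates (288.72 vs 394.59) would put the Coastal Zone higher, but that reflects its age composition; once standardized to a common age structure, the Metro Area has the higher underlying rate.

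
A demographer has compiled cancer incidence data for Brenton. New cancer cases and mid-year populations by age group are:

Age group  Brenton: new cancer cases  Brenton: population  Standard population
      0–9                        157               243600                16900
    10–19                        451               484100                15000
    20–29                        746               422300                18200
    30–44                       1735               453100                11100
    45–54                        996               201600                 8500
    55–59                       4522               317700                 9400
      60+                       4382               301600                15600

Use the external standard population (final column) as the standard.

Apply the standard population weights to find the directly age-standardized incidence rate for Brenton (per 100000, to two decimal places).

530.06

Age-specific rates per 100000 for Brenton: 64.45, 93.16, 176.65, 382.92, 494.05, 1423.36, 1452.92.
Standard total = 94700; weights = 0.1785, 0.1584, 0.1922, 0.1172, 0.0898, 0.0993, 0.1647.
Standardized rate: 0.1785×64.45 + 0.1584×93.16 + 0.1922×176.65 + 0.1172×382.92 + 0.0898×494.05 + 0.0993×1423.36 + 0.1647×1452.92 = 530.0586 per 100000.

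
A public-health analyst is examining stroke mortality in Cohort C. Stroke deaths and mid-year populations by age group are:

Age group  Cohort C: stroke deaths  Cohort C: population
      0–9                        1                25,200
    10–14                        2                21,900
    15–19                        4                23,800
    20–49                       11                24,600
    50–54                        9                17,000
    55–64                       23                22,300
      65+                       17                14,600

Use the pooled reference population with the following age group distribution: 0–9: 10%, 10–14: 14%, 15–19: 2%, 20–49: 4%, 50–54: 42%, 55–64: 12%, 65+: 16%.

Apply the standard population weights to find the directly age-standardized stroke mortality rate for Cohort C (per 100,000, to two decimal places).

Age-specific rates per 100,000 for Cohort C: 3.97, 9.13, 16.81, 44.72, 52.94, 103.14, 116.44.
Standard weights: 0.10, 0.14, 0.02, 0.04, 0.42, 0.12, 0.16.
Standardized rate: 0.1000×3.97 + 0.1400×9.13 + 0.0200×16.81 + 0.0400×44.72 + 0.4200×52.94 + 0.1200×103.14 + 0.1600×116.44 = 57.0422 per 100,000.

57.04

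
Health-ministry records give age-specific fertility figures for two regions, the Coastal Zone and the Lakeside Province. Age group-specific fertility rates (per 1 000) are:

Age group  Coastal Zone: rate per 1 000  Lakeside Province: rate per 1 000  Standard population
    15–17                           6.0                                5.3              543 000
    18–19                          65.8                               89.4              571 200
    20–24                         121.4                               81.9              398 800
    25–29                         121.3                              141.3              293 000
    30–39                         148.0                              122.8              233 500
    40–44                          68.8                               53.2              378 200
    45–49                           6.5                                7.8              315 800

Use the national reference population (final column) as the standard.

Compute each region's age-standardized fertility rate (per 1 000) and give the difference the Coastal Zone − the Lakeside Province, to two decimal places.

2.99

Standard total = 2 733 500; weights = 0.1986, 0.2090, 0.1459, 0.1072, 0.0854, 0.1384, 0.1155.
The Coastal Zone: 0.1986×6.0 + 0.2090×65.8 + 0.1459×121.4 + 0.1072×121.3 + 0.0854×148.0 + 0.1384×68.8 + 0.1155×6.5 = 68.5674 per 1 000.
The Lakeside Province: 0.1986×5.3 + 0.2090×89.4 + 0.1459×81.9 + 0.1072×141.3 + 0.0854×122.8 + 0.1384×53.2 + 0.1155×7.8 = 65.5801 per 1 000.
Difference = 68.5674 − 65.5801 = 2.9874.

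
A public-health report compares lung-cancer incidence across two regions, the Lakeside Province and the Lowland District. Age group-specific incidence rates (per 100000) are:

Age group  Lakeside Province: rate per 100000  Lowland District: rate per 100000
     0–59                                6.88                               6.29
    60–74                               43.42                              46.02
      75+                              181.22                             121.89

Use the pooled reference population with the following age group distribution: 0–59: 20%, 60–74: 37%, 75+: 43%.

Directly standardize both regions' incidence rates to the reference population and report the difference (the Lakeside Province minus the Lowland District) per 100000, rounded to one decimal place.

Standard weights: 0.20, 0.37, 0.43.
The Lakeside Province: 0.2000×6.88 + 0.3700×43.42 + 0.4300×181.22 = 95.3660 per 100000.
The Lowland District: 0.2000×6.29 + 0.3700×46.02 + 0.4300×121.89 = 70.6981 per 100000.
Difference = 95.3660 − 70.6981 = 24.6679.

24.7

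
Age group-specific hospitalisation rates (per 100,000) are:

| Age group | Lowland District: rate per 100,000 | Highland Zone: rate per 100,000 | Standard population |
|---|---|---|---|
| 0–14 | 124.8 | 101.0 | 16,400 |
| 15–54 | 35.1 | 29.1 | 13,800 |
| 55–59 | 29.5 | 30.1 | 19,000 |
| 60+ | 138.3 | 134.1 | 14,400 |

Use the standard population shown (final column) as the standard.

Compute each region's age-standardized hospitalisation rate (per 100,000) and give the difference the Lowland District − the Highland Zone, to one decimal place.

Standard total = 63,600; weights = 0.2579, 0.2170, 0.2987, 0.2264.
The Lowland District: 0.2579×124.8 + 0.2170×35.1 + 0.2987×29.5 + 0.2264×138.3 = 79.9233 per 100,000.
The Highland Zone: 0.2579×101.0 + 0.2170×29.1 + 0.2987×30.1 + 0.2264×134.1 = 71.7126 per 100,000.
Difference = 79.9233 − 71.7126 = 8.2107.

8.2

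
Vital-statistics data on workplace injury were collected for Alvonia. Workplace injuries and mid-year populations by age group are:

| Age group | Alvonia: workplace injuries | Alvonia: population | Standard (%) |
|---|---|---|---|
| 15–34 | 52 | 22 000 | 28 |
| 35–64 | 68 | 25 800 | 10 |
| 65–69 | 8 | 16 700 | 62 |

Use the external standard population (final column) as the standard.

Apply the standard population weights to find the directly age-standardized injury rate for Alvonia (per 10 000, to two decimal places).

Age-specific rates per 10 000 for Alvonia: 23.64, 26.36, 4.79.
Standard weights: 0.28, 0.10, 0.62.
Standardized rate: 0.2800×23.64 + 0.1000×26.36 + 0.6200×4.79 = 12.2239 per 10 000.

12.22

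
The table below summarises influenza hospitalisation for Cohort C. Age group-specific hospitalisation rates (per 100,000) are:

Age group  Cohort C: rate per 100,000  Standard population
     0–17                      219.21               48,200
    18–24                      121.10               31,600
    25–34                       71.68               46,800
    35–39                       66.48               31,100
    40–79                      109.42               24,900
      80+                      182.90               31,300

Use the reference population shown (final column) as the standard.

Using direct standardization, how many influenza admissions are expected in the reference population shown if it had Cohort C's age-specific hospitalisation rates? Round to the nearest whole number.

283

Expected influenza admissions = Σ (standard pop × age-specific rate ÷ 100,000)
= 48,200×219.21/100,000 + 31,600×121.10/100,000 + 46,800×71.68/100,000 + 31,100×66.48/100,000 + 24,900×109.42/100,000 + 31,300×182.90/100,000
= 105.66 + 38.27 + 33.55 + 20.68 + 27.25 + 57.25 = 282.64.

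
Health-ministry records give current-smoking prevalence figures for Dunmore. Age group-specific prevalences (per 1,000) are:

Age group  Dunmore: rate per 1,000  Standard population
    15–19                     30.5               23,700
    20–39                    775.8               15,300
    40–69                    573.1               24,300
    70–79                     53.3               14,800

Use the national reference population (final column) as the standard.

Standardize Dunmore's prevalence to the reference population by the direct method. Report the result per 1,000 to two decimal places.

Standard total = 78,100; weights = 0.3035, 0.1959, 0.3111, 0.1895.
Standardized rate: 0.3035×30.5 + 0.1959×775.8 + 0.3111×573.1 + 0.1895×53.3 = 349.6512 per 1,000.

349.65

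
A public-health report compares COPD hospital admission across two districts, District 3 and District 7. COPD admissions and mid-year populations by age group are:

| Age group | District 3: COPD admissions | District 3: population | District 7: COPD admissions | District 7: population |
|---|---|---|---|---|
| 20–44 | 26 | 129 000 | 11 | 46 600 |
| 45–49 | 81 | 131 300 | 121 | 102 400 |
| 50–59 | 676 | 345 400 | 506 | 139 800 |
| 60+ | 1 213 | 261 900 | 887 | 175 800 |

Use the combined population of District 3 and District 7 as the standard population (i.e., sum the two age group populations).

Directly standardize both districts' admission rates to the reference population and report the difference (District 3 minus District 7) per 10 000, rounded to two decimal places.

-8.45

Age-specific rates per 10 000 for District 3: 2.02, 6.17, 19.57, 46.32.
For District 7: 2.36, 11.82, 36.19, 50.46.
Combined standard total = 1 332 200; weights = 0.1318, 0.1754, 0.3642, 0.3286.
District 3: 0.1318×2.02 + 0.1754×6.17 + 0.3642×19.57 + 0.3286×46.32 = 23.6931 per 10 000.
District 7: 0.1318×2.36 + 0.1754×11.82 + 0.3642×36.19 + 0.3286×50.46 = 32.1437 per 10 000.
Difference = 23.6931 − 32.1437 = -8.4505.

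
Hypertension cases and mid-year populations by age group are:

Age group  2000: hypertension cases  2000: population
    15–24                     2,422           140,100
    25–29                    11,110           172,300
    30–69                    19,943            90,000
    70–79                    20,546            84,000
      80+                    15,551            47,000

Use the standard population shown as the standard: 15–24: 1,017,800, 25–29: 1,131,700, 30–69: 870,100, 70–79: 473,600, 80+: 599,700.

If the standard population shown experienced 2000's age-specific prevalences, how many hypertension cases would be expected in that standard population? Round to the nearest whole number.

Age-specific rates per 1,000 for 2000: 17.288, 64.481, 221.589, 244.595, 330.872.
Expected hypertension cases = Σ (standard pop × age-specific rate ÷ 1,000)
= 1,017,800×17.288/1,000 + 1,131,700×64.481/1,000 + 870,100×221.589/1,000 + 473,600×244.595/1,000 + 599,700×330.872/1,000
= 17595.37 + 72972.65 + 192804.49 + 115840.30 + 198424.14 = 597636.96.

597637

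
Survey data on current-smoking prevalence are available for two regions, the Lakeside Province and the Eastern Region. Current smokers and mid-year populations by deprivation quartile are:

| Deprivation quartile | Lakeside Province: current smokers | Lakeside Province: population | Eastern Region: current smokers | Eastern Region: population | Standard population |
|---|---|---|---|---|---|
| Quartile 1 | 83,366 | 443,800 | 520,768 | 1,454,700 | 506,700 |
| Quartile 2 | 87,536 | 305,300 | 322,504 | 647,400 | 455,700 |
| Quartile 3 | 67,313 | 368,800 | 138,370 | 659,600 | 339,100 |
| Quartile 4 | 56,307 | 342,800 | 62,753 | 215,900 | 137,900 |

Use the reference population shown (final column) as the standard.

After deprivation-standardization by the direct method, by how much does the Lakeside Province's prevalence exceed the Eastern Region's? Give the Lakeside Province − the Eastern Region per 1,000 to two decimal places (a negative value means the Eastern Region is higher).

-145.36

Deprivation-specific rates per 1,000 for the Lakeside Province: 187.846, 286.721, 182.519, 164.256.
For the Eastern Region: 357.990, 498.153, 209.779, 290.658.
Standard total = 1,439,400; weights = 0.3520, 0.3166, 0.2356, 0.0958.
The Lakeside Province: 0.3520×187.846 + 0.3166×286.721 + 0.2356×182.519 + 0.0958×164.256 = 215.6339 per 1,000.
The Eastern Region: 0.3520×357.990 + 0.3166×498.153 + 0.2356×209.779 + 0.0958×290.658 = 360.9972 per 1,000.
Difference = 215.6339 − 360.9972 = -145.3632.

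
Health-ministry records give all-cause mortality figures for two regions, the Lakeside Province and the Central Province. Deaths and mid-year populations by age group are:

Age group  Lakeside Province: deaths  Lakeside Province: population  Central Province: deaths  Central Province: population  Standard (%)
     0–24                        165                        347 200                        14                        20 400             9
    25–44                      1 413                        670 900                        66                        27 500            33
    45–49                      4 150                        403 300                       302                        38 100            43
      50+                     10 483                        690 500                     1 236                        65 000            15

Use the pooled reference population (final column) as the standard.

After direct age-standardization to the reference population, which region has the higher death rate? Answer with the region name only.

Lakeside Province

Age-specific rates per 1 000 for the Lakeside Province: 0.475, 2.106, 10.290, 15.182.
For the Central Province: 0.686, 2.400, 7.927, 19.015.
Standard weights: 0.09, 0.33, 0.43, 0.15.
The Lakeside Province: 0.0900×0.475 + 0.3300×2.106 + 0.4300×10.290 + 0.1500×15.182 = 7.4398 per 1 000.
The Central Province: 0.0900×0.686 + 0.3300×2.400 + 0.4300×7.927 + 0.1500×19.015 = 7.1145 per 1 000.
The crude rates (7.68 vs 10.72) would put the Central Province higher, but that reflects its age composition; once standardized to a common age structure, the Lakeside Province has the higher underlying rate.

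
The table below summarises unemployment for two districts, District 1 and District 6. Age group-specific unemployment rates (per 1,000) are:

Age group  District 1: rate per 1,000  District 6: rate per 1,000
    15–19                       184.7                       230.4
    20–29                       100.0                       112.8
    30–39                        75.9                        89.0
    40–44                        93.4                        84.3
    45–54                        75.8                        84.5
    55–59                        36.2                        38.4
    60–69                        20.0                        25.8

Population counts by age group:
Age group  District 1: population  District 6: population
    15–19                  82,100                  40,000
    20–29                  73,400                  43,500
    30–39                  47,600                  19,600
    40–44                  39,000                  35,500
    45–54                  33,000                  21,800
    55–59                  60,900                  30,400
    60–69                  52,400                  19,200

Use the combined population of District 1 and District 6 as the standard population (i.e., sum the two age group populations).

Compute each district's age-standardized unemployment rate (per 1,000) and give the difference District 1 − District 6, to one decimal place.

Combined standard total = 598,400; weights = 0.2040, 0.1954, 0.1123, 0.1245, 0.0916, 0.1526, 0.1197.
District 1: 0.2040×184.7 + 0.1954×100.0 + 0.1123×75.9 + 0.1245×93.4 + 0.0916×75.8 + 0.1526×36.2 + 0.1197×20.0 = 92.2319 per 1,000.
District 6: 0.2040×230.4 + 0.1954×112.8 + 0.1123×89.0 + 0.1245×84.3 + 0.0916×84.5 + 0.1526×38.4 + 0.1197×25.8 = 106.2218 per 1,000.
Difference = 92.2319 − 106.2218 = -13.9899.

-14.0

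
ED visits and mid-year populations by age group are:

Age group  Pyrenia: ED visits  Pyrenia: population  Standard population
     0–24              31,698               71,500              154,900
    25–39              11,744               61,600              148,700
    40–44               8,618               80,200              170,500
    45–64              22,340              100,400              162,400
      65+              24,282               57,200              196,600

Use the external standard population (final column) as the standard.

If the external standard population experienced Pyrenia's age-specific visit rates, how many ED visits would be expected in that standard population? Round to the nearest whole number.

Age-specific rates per 1,000 for Pyrenia: 443.329, 190.649, 107.456, 222.510, 424.510.
Expected ED visits = Σ (standard pop × age-specific rate ÷ 1,000)
= 154,900×443.329/1,000 + 148,700×190.649/1,000 + 170,500×107.456/1,000 + 162,400×222.510/1,000 + 196,600×424.510/1,000
= 68671.61 + 28349.56 + 18321.31 + 36135.62 + 83458.76 = 234936.86.

234937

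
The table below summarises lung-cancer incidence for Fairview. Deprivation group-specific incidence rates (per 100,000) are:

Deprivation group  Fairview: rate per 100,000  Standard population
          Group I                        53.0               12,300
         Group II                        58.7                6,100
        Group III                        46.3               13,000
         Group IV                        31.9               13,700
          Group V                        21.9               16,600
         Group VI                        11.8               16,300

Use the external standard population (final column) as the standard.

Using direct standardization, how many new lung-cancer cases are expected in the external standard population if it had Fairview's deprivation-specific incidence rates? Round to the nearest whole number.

26

Expected new lung-cancer cases = Σ (standard pop × deprivation-specific rate ÷ 100,000)
= 12,300×53.0/100,000 + 6,100×58.7/100,000 + 13,000×46.3/100,000 + 13,700×31.9/100,000 + 16,600×21.9/100,000 + 16,300×11.8/100,000
= 6.52 + 3.58 + 6.02 + 4.37 + 3.64 + 1.92 = 26.05.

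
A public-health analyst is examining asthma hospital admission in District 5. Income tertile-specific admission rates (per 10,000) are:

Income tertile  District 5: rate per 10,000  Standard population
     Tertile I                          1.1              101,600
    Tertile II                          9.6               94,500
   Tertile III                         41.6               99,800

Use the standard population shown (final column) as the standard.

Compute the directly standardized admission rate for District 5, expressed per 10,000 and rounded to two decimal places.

17.47

Standard total = 295,900; weights = 0.3434, 0.3194, 0.3373.
Standardized rate: 0.3434×1.1 + 0.3194×9.6 + 0.3373×41.6 = 17.4743 per 10,000.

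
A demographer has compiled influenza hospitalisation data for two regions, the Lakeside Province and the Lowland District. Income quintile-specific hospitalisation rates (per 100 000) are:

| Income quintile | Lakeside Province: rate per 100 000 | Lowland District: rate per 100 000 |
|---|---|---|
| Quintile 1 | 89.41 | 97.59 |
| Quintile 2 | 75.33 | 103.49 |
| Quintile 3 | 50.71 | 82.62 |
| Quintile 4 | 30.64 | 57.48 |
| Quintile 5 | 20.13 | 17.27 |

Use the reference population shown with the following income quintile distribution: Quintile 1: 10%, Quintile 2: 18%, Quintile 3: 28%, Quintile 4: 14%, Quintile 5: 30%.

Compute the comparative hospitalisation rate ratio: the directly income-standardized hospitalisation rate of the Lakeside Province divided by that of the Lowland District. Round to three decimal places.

0.726

Standard weights: 0.10, 0.18, 0.28, 0.14, 0.30.
The Lakeside Province: 0.1000×89.41 + 0.1800×75.33 + 0.2800×50.71 + 0.1400×30.64 + 0.3000×20.13 = 47.0278 per 100 000.
The Lowland District: 0.1000×97.59 + 0.1800×103.49 + 0.2800×82.62 + 0.1400×57.48 + 0.3000×17.27 = 64.7490 per 100 000.
Ratio = 47.0278 ÷ 64.7490 = 0.72631.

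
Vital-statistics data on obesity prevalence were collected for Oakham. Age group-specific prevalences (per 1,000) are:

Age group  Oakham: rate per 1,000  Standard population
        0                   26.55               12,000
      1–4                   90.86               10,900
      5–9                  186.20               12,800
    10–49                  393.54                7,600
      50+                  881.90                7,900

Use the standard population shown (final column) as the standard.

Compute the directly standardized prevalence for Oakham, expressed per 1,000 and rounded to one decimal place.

Standard total = 51,200; weights = 0.2344, 0.2129, 0.2500, 0.1484, 0.1543.
Standardized rate: 0.2344×26.55 + 0.2129×90.86 + 0.2500×186.20 + 0.1484×393.54 + 0.1543×881.90 = 266.6064 per 1,000.

266.6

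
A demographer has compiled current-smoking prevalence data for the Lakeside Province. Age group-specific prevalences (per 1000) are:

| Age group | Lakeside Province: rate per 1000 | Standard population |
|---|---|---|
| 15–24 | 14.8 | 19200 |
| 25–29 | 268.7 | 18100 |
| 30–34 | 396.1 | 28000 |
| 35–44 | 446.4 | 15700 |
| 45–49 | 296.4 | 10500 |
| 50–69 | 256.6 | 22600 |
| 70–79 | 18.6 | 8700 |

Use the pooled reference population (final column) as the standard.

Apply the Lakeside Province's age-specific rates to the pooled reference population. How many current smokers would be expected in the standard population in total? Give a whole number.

Expected current smokers = Σ (standard pop × age-specific rate ÷ 1000)
= 19200×14.8/1000 + 18100×268.7/1000 + 28000×396.1/1000 + 15700×446.4/1000 + 10500×296.4/1000 + 22600×256.6/1000 + 8700×18.6/1000
= 284.16 + 4863.47 + 11090.80 + 7008.48 + 3112.20 + 5799.16 + 161.82 = 32320.09.

32320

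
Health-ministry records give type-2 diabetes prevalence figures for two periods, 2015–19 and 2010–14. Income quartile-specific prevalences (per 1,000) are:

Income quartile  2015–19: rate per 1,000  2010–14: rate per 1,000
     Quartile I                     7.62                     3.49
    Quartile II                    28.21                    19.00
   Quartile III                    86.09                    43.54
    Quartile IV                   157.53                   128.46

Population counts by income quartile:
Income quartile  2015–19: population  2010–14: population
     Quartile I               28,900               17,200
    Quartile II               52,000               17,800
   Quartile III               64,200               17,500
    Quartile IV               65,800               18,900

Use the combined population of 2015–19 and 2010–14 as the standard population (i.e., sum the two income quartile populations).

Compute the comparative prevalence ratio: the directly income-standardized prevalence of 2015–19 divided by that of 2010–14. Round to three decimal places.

1.425

Combined standard total = 282,300; weights = 0.1633, 0.2473, 0.2894, 0.3000.
2015–19: 0.1633×7.62 + 0.2473×28.21 + 0.2894×86.09 + 0.3000×157.53 = 80.3992 per 1,000.
2010–14: 0.1633×3.49 + 0.2473×19.00 + 0.2894×43.54 + 0.3000×128.46 = 56.4112 per 1,000.
Ratio = 80.3992 ÷ 56.4112 = 1.42524.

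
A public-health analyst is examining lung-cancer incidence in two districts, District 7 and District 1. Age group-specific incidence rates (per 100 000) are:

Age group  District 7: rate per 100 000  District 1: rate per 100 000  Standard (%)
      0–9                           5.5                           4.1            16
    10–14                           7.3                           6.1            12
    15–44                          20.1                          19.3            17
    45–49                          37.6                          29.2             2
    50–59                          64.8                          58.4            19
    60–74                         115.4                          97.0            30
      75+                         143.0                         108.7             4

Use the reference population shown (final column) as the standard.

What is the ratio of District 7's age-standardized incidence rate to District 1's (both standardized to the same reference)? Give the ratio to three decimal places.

1.176

Standard weights: 0.16, 0.12, 0.17, 0.02, 0.19, 0.30, 0.04.
District 7: 0.1600×5.5 + 0.1200×7.3 + 0.1700×20.1 + 0.0200×37.6 + 0.1900×64.8 + 0.3000×115.4 + 0.0400×143.0 = 58.5770 per 100 000.
District 1: 0.1600×4.1 + 0.1200×6.1 + 0.1700×19.3 + 0.0200×29.2 + 0.1900×58.4 + 0.3000×97.0 + 0.0400×108.7 = 49.7970 per 100 000.
Ratio = 58.5770 ÷ 49.7970 = 1.17632.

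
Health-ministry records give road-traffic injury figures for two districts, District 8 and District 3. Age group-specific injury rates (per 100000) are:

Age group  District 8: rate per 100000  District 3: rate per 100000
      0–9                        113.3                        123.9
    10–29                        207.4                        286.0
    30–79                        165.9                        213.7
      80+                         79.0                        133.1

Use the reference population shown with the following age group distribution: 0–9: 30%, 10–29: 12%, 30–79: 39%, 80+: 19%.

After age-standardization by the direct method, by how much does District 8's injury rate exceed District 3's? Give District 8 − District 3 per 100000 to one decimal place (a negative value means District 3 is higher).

-41.5

Standard weights: 0.30, 0.12, 0.39, 0.19.
District 8: 0.3000×113.3 + 0.1200×207.4 + 0.3900×165.9 + 0.1900×79.0 = 138.5890 per 100000.
District 3: 0.3000×123.9 + 0.1200×286.0 + 0.3900×213.7 + 0.1900×133.1 = 180.1220 per 100000.
Difference = 138.5890 − 180.1220 = -41.5330.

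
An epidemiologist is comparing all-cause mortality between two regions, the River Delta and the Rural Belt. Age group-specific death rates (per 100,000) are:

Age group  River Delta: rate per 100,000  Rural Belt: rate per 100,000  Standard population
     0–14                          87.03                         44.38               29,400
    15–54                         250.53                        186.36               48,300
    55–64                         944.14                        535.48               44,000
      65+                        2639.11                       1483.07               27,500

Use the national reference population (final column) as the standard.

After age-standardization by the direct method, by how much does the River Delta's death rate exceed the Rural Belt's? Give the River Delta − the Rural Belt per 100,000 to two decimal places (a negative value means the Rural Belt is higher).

Standard total = 149,200; weights = 0.1971, 0.3237, 0.2949, 0.1843.
The River Delta: 0.1971×87.03 + 0.3237×250.53 + 0.2949×944.14 + 0.1843×2639.11 = 863.1164 per 100,000.
The Rural Belt: 0.1971×44.38 + 0.3237×186.36 + 0.2949×535.48 + 0.1843×1483.07 = 500.3452 per 100,000.
Difference = 863.1164 − 500.3452 = 362.7712.

362.77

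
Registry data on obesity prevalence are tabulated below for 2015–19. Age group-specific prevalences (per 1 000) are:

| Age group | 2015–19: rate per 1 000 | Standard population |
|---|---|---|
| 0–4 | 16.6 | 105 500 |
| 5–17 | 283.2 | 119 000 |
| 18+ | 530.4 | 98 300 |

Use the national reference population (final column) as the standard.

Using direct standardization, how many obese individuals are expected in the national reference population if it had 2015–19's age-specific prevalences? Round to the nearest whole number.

Expected obese individuals = Σ (standard pop × age-specific rate ÷ 1 000)
= 105 500×16.6/1 000 + 119 000×283.2/1 000 + 98 300×530.4/1 000
= 1751.30 + 33700.80 + 52138.32 = 87590.42.

87590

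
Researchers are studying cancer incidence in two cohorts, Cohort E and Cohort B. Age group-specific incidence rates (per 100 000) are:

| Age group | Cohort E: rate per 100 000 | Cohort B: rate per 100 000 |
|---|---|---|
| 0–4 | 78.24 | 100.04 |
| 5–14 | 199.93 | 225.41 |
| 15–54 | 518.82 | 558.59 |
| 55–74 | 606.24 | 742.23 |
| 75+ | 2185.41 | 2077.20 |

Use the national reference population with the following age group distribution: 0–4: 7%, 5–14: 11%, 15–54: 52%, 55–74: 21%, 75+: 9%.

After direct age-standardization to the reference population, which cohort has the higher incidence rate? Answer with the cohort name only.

Standard weights: 0.07, 0.11, 0.52, 0.21, 0.09.
Cohort E: 0.0700×78.24 + 0.1100×199.93 + 0.5200×518.82 + 0.2100×606.24 + 0.0900×2185.41 = 621.2528 per 100 000.
Cohort B: 0.0700×100.04 + 0.1100×225.41 + 0.5200×558.59 + 0.2100×742.23 + 0.0900×2077.20 = 665.0810 per 100 000.

Cohort B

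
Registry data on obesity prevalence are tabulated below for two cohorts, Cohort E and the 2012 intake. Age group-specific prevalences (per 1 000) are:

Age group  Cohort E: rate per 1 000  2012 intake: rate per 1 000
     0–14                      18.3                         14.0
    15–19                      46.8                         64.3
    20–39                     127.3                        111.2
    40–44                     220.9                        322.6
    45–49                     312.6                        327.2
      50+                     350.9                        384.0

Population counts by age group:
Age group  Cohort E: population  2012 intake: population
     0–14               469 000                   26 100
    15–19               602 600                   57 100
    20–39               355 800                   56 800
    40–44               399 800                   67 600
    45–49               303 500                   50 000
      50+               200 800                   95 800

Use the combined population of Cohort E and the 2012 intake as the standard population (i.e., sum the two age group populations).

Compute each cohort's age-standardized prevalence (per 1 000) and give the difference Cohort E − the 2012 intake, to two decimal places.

Combined standard total = 2 684 900; weights = 0.1844, 0.2457, 0.1537, 0.1741, 0.1317, 0.1105.
Cohort E: 0.1844×18.3 + 0.2457×46.8 + 0.1537×127.3 + 0.1741×220.9 + 0.1317×312.6 + 0.1105×350.9 = 152.8131 per 1 000.
The 2012 intake: 0.1844×14.0 + 0.2457×64.3 + 0.1537×111.2 + 0.1741×322.6 + 0.1317×327.2 + 0.1105×384.0 = 177.1292 per 1 000.
Difference = 152.8131 − 177.1292 = -24.3160.

-24.32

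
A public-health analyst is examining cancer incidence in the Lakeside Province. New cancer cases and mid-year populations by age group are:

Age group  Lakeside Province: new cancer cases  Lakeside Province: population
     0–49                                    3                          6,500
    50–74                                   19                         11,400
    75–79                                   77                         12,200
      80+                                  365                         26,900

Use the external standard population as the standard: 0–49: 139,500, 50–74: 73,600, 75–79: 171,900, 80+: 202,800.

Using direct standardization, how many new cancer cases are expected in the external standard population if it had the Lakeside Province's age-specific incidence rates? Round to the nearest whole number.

Age-specific rates per 100,000 for the Lakeside Province: 46.15, 166.67, 631.15, 1356.88.
Expected new cancer cases = Σ (standard pop × age-specific rate ÷ 100,000)
= 139,500×46.15/100,000 + 73,600×166.67/100,000 + 171,900×631.15/100,000 + 202,800×1356.88/100,000
= 64.38 + 122.67 + 1084.94 + 2751.75 = 4023.74.

4024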